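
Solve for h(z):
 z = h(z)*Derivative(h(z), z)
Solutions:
 h(z) = -sqrt(C1 + z^2)
 h(z) = sqrt(C1 + z^2)


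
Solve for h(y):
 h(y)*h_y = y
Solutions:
 h(y) = -sqrt(C1 + y^2)
 h(y) = sqrt(C1 + y^2)


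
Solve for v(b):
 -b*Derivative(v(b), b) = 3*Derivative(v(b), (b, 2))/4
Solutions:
 v(b) = C1 + C2*erf(sqrt(6)*b/3)


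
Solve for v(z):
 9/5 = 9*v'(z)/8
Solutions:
 v(z) = C1 + 8*z/5


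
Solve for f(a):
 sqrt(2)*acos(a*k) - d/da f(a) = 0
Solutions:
 f(a) = C1 + sqrt(2)*Piecewise((a*acos(a*k) - sqrt(-a^2*k^2 + 1)/k, Ne(k, 0)), (pi*a/2, True))


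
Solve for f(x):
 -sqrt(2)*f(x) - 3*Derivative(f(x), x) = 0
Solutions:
 f(x) = C1*exp(-sqrt(2)*x/3)


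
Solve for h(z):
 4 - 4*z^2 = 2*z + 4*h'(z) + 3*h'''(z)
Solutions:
 h(z) = C1 + C2*sin(2*sqrt(3)*z/3) + C3*cos(2*sqrt(3)*z/3) - z^3/3 - z^2/4 + 5*z/2


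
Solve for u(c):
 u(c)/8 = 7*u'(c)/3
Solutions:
 u(c) = C1*exp(3*c/56)


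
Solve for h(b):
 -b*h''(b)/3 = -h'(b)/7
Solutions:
 h(b) = C1 + C2*b^(10/7)


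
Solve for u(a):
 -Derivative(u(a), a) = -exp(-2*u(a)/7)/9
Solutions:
 u(a) = 7*log(-sqrt(C1 + a)) - 7*log(21) + 7*log(14)/2
 u(a) = 7*log(C1 + a)/2 - 7*log(21) + 7*log(14)/2


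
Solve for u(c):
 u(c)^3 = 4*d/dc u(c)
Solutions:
 u(c) = -sqrt(2)*sqrt(-1/(C1 + c))
 u(c) = sqrt(2)*sqrt(-1/(C1 + c))


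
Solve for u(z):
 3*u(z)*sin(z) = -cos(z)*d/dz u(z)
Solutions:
 u(z) = C1*cos(z)^3


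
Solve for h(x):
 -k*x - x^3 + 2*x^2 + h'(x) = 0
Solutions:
 h(x) = C1 + k*x^2/2 + x^4/4 - 2*x^3/3


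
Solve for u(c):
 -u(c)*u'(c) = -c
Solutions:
 u(c) = -sqrt(C1 + c^2)
 u(c) = sqrt(C1 + c^2)


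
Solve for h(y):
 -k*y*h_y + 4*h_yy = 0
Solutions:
 h(y) = Piecewise((-sqrt(2)*sqrt(pi)*C1*erf(sqrt(2)*y*sqrt(-k)/4)/sqrt(-k) - C2, (k > 0) | (k < 0)), (-C1*y - C2, True))


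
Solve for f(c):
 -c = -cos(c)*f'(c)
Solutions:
 f(c) = C1 + Integral(c/cos(c), c)


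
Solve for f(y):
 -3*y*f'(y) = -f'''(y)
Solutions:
 f(y) = C1 + Integral(C2*airyai(3^(1/3)*y) + C3*airybi(3^(1/3)*y), y)


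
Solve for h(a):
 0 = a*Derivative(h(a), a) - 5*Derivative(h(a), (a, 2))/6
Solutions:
 h(a) = C1 + C2*erfi(sqrt(15)*a/5)


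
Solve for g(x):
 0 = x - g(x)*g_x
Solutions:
 g(x) = -sqrt(C1 + x^2)
 g(x) = sqrt(C1 + x^2)


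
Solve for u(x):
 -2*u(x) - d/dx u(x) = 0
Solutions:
 u(x) = C1*exp(-2*x)


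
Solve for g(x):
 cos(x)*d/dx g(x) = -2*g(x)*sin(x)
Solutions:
 g(x) = C1*cos(x)^2


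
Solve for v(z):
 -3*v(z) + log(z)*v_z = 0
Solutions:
 v(z) = C1*exp(3*li(z))


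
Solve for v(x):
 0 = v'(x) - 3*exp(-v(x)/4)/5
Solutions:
 v(x) = 4*log(C1 + 3*x/20)


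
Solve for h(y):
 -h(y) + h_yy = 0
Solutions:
 h(y) = C1*exp(-y) + C2*exp(y)


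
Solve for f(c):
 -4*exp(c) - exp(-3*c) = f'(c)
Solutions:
 f(c) = C1 - 4*exp(c) + exp(-3*c)/3


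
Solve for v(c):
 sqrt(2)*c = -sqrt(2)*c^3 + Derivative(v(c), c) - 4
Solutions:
 v(c) = C1 + sqrt(2)*c^4/4 + sqrt(2)*c^2/2 + 4*c


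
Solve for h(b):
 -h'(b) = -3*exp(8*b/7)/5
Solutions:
 h(b) = C1 + 21*exp(8*b/7)/40


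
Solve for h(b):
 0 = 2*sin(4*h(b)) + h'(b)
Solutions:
 h(b) = -acos((-C1 - exp(16*b))/(C1 - exp(16*b)))/4 + pi/2
 h(b) = acos((-C1 - exp(16*b))/(C1 - exp(16*b)))/4


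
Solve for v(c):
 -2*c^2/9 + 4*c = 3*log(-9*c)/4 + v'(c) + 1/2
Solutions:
 v(c) = C1 - 2*c^3/27 + 2*c^2 - 3*c*log(-c)/4 + c*(1 - 6*log(3))/4


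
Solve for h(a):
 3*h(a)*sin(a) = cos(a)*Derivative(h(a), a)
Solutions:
 h(a) = C1/cos(a)^3


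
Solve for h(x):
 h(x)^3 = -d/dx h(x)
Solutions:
 h(x) = -sqrt(2)*sqrt(-1/(C1 - x))/2
 h(x) = sqrt(2)*sqrt(-1/(C1 - x))/2


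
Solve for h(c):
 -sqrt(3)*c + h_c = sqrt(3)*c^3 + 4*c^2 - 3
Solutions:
 h(c) = C1 + sqrt(3)*c^4/4 + 4*c^3/3 + sqrt(3)*c^2/2 - 3*c


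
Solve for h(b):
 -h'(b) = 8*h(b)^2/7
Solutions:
 h(b) = 7/(C1 + 8*b)


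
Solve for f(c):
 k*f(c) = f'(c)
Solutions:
 f(c) = C1*exp(c*k)


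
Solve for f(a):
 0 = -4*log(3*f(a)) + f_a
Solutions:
 -Integral(1/(log(_y) + log(3)), (_y, f(a)))/4 = C1 - a


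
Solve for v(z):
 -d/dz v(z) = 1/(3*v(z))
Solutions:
 v(z) = -sqrt(C1 - 6*z)/3
 v(z) = sqrt(C1 - 6*z)/3


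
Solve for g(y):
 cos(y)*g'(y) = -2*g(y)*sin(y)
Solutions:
 g(y) = C1*cos(y)^2


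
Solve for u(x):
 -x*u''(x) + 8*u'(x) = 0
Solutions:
 u(x) = C1 + C2*x^9


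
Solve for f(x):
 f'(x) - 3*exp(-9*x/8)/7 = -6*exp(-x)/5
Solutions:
 f(x) = C1 + 6*exp(-x)/5 - 8*exp(-9*x/8)/21


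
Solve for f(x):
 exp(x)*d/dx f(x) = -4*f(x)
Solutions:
 f(x) = C1*exp(4*exp(-x))


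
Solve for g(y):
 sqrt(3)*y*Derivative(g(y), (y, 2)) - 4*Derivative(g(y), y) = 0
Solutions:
 g(y) = C1 + C2*y^(1 + 4*sqrt(3)/3)


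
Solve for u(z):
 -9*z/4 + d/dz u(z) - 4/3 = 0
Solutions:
 u(z) = C1 + 9*z^2/8 + 4*z/3


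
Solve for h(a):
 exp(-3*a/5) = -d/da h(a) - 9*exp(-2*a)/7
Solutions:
 h(a) = C1 + 9*exp(-2*a)/14 + 5*exp(-3*a/5)/3


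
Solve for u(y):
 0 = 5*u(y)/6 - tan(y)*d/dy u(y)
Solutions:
 u(y) = C1*sin(y)^(5/6)


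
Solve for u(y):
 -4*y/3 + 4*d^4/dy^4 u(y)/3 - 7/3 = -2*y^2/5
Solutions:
 u(y) = C1 + C2*y + C3*y^2 + C4*y^3 - y^6/1200 + y^5/120 + 7*y^4/96


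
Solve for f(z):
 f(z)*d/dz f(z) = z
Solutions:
 f(z) = -sqrt(C1 + z^2)
 f(z) = sqrt(C1 + z^2)


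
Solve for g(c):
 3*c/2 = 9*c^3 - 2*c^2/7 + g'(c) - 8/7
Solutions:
 g(c) = C1 - 9*c^4/4 + 2*c^3/21 + 3*c^2/4 + 8*c/7


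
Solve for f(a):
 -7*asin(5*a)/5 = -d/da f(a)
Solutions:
 f(a) = C1 + 7*a*asin(5*a)/5 + 7*sqrt(1 - 25*a^2)/25


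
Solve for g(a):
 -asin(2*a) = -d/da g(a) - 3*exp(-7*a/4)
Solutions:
 g(a) = C1 + a*asin(2*a) + sqrt(1 - 4*a^2)/2 + 12*exp(-7*a/4)/7


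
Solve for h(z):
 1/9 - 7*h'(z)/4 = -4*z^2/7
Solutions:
 h(z) = C1 + 16*z^3/147 + 4*z/63


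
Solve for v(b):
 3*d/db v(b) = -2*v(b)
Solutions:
 v(b) = C1*exp(-2*b/3)


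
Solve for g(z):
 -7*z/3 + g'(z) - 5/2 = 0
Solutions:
 g(z) = C1 + 7*z^2/6 + 5*z/2


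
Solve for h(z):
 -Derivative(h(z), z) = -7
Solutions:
 h(z) = C1 + 7*z


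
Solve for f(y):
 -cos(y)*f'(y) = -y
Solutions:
 f(y) = C1 + Integral(y/cos(y), y)


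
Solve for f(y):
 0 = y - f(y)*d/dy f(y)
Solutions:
 f(y) = -sqrt(C1 + y^2)
 f(y) = sqrt(C1 + y^2)


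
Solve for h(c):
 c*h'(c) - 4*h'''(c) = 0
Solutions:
 h(c) = C1 + Integral(C2*airyai(2^(1/3)*c/2) + C3*airybi(2^(1/3)*c/2), c)


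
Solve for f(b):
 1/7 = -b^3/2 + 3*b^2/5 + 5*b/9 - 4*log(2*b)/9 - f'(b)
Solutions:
 f(b) = C1 - b^4/8 + b^3/5 + 5*b^2/18 - 4*b*log(b)/9 - 4*b*log(2)/9 + 19*b/63


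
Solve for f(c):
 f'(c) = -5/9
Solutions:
 f(c) = C1 - 5*c/9


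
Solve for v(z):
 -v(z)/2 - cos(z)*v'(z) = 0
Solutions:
 v(z) = C1*(sin(z) - 1)^(1/4)/(sin(z) + 1)^(1/4)


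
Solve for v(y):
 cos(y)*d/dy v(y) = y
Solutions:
 v(y) = C1 + Integral(y/cos(y), y)


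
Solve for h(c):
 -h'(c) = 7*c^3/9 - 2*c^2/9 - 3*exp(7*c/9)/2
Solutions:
 h(c) = C1 - 7*c^4/36 + 2*c^3/27 + 27*exp(7*c/9)/14


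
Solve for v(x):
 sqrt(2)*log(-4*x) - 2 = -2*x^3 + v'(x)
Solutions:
 v(x) = C1 + x^4/2 + sqrt(2)*x*log(-x) + x*(-2 - sqrt(2) + 2*sqrt(2)*log(2))


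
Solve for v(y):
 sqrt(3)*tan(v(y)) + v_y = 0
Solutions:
 v(y) = pi - asin(C1*exp(-sqrt(3)*y))
 v(y) = asin(C1*exp(-sqrt(3)*y))


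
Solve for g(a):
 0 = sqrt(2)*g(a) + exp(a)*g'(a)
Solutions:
 g(a) = C1*exp(sqrt(2)*exp(-a))


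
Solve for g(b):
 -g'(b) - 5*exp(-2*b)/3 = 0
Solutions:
 g(b) = C1 + 5*exp(-2*b)/6


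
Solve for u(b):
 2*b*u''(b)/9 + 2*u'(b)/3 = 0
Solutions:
 u(b) = C1 + C2/b^2


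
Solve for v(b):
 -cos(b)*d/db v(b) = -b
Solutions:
 v(b) = C1 + Integral(b/cos(b), b)


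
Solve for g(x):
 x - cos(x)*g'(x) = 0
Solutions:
 g(x) = C1 + Integral(x/cos(x), x)


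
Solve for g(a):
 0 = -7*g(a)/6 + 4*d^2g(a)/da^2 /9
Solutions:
 g(a) = C1*exp(-sqrt(42)*a/4) + C2*exp(sqrt(42)*a/4)


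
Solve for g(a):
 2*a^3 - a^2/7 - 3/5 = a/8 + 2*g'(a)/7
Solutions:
 g(a) = C1 + 7*a^4/4 - a^3/6 - 7*a^2/32 - 21*a/10


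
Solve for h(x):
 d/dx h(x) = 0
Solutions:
 h(x) = C1


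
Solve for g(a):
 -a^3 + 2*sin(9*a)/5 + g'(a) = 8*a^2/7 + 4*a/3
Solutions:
 g(a) = C1 + a^4/4 + 8*a^3/21 + 2*a^2/3 + 2*cos(9*a)/45


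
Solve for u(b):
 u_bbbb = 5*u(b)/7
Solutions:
 u(b) = C1*exp(-5^(1/4)*7^(3/4)*b/7) + C2*exp(5^(1/4)*7^(3/4)*b/7) + C3*sin(5^(1/4)*7^(3/4)*b/7) + C4*cos(5^(1/4)*7^(3/4)*b/7)


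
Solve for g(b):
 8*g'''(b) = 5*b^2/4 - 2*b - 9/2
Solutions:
 g(b) = C1 + C2*b + C3*b^2 + b^5/384 - b^4/96 - 3*b^3/32


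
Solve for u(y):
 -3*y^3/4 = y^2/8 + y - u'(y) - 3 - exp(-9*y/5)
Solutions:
 u(y) = C1 + 3*y^4/16 + y^3/24 + y^2/2 - 3*y + 5*exp(-9*y/5)/9


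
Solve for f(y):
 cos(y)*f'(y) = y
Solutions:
 f(y) = C1 + Integral(y/cos(y), y)


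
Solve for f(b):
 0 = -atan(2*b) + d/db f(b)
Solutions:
 f(b) = C1 + b*atan(2*b) - log(4*b^2 + 1)/4


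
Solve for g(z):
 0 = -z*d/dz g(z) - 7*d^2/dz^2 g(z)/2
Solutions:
 g(z) = C1 + C2*erf(sqrt(7)*z/7)


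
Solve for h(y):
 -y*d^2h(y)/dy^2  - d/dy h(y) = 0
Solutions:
 h(y) = C1 + C2*log(y)


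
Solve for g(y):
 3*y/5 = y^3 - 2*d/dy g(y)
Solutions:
 g(y) = C1 + y^4/8 - 3*y^2/20


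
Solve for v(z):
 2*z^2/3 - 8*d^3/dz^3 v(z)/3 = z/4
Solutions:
 v(z) = C1 + C2*z + C3*z^2 + z^5/240 - z^4/256


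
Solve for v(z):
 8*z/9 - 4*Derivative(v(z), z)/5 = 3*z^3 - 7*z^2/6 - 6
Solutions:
 v(z) = C1 - 15*z^4/16 + 35*z^3/72 + 5*z^2/9 + 15*z/2


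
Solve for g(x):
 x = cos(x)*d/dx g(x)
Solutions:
 g(x) = C1 + Integral(x/cos(x), x)


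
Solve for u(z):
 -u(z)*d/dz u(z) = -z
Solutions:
 u(z) = -sqrt(C1 + z^2)
 u(z) = sqrt(C1 + z^2)


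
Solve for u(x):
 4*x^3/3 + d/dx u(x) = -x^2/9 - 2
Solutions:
 u(x) = C1 - x^4/3 - x^3/27 - 2*x


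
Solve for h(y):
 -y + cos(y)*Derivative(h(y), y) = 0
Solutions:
 h(y) = C1 + Integral(y/cos(y), y)


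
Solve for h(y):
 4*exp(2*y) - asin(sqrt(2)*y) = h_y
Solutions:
 h(y) = C1 - y*asin(sqrt(2)*y) - sqrt(2)*sqrt(1 - 2*y^2)/2 + 2*exp(2*y)


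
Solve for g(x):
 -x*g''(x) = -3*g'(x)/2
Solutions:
 g(x) = C1 + C2*x^(5/2)


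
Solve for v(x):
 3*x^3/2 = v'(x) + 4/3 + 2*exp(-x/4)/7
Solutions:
 v(x) = C1 + 3*x^4/8 - 4*x/3 + 8*exp(-x/4)/7


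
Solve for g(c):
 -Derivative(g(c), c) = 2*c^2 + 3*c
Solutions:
 g(c) = C1 - 2*c^3/3 - 3*c^2/2


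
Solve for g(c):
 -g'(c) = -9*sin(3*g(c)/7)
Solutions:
 -9*c + 7*log(cos(3*g(c)/7) - 1)/6 - 7*log(cos(3*g(c)/7) + 1)/6 = C1


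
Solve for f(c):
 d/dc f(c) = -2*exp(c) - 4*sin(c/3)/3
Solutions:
 f(c) = C1 - 2*exp(c) + 4*cos(c/3)


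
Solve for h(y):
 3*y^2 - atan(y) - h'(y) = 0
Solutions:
 h(y) = C1 + y^3 - y*atan(y) + log(y^2 + 1)/2


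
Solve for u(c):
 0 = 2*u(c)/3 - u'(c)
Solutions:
 u(c) = C1*exp(2*c/3)


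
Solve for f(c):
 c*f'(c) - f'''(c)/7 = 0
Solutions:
 f(c) = C1 + Integral(C2*airyai(7^(1/3)*c) + C3*airybi(7^(1/3)*c), c)


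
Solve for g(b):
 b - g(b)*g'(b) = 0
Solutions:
 g(b) = -sqrt(C1 + b^2)
 g(b) = sqrt(C1 + b^2)


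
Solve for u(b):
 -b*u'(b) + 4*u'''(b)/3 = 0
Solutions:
 u(b) = C1 + Integral(C2*airyai(6^(1/3)*b/2) + C3*airybi(6^(1/3)*b/2), b)


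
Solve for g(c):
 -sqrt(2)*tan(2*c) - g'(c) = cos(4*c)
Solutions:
 g(c) = C1 + sqrt(2)*log(cos(2*c))/2 - sin(4*c)/4


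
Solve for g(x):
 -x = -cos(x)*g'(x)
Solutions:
 g(x) = C1 + Integral(x/cos(x), x)


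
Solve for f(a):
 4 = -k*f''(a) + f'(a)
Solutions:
 f(a) = C1 + C2*exp(a/k) + 4*a


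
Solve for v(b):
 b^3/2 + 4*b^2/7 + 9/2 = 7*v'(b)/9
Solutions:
 v(b) = C1 + 9*b^4/56 + 12*b^3/49 + 81*b/14


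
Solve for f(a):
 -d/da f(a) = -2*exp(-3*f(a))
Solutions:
 f(a) = log(C1 + 6*a)/3
 f(a) = log((-3^(1/3) - 3^(5/6)*I)*(C1 + 2*a)^(1/3)/2)
 f(a) = log((-3^(1/3) + 3^(5/6)*I)*(C1 + 2*a)^(1/3)/2)


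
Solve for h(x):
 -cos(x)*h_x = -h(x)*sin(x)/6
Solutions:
 h(x) = C1/cos(x)^(1/6)


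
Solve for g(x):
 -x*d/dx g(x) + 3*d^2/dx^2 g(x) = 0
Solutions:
 g(x) = C1 + C2*erfi(sqrt(6)*x/6)


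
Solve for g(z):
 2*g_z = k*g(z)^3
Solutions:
 g(z) = -sqrt(-1/(C1 + k*z))
 g(z) = sqrt(-1/(C1 + k*z))


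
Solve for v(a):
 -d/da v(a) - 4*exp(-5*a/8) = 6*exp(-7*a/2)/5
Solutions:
 v(a) = C1 + 12*exp(-7*a/2)/35 + 32*exp(-5*a/8)/5


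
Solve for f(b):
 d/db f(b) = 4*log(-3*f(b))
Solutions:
 -Integral(1/(log(-_y) + log(3)), (_y, f(b)))/4 = C1 - b


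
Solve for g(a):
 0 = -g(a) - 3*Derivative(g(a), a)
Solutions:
 g(a) = C1*exp(-a/3)


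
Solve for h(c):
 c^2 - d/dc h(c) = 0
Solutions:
 h(c) = C1 + c^3/3


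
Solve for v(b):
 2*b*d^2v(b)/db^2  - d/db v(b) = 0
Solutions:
 v(b) = C1 + C2*b^(3/2)


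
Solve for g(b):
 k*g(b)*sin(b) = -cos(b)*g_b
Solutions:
 g(b) = C1*exp(k*log(cos(b)))


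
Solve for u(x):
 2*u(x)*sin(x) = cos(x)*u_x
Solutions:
 u(x) = C1/cos(x)^2


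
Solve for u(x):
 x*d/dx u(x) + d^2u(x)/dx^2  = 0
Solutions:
 u(x) = C1 + C2*erf(sqrt(2)*x/2)


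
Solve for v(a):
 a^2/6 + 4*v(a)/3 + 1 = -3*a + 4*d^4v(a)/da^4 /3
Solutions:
 v(a) = C1*exp(-a) + C2*exp(a) + C3*sin(a) + C4*cos(a) - a^2/8 - 9*a/4 - 3/4


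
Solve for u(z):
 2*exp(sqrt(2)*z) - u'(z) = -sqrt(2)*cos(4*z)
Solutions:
 u(z) = C1 + sqrt(2)*exp(sqrt(2)*z) + sqrt(2)*sin(4*z)/4


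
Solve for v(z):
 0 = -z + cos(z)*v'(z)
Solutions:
 v(z) = C1 + Integral(z/cos(z), z)


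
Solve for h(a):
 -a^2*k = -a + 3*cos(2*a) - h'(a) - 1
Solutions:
 h(a) = C1 + a^3*k/3 - a^2/2 - a + 3*sin(2*a)/2


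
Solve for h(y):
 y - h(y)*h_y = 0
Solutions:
 h(y) = -sqrt(C1 + y^2)
 h(y) = sqrt(C1 + y^2)


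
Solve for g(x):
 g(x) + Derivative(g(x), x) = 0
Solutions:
 g(x) = C1*exp(-x)


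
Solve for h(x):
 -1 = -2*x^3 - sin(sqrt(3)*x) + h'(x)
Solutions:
 h(x) = C1 + x^4/2 - x - sqrt(3)*cos(sqrt(3)*x)/3


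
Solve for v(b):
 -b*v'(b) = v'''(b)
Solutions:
 v(b) = C1 + Integral(C2*airyai(-b) + C3*airybi(-b), b)


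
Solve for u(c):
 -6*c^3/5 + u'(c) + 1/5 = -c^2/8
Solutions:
 u(c) = C1 + 3*c^4/10 - c^3/24 - c/5


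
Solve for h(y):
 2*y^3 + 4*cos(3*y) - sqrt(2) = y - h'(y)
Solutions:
 h(y) = C1 - y^4/2 + y^2/2 + sqrt(2)*y - 4*sin(3*y)/3


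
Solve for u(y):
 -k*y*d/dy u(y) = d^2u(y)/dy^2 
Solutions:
 u(y) = Piecewise((-sqrt(2)*sqrt(pi)*C1*erf(sqrt(2)*sqrt(k)*y/2)/(2*sqrt(k)) - C2, (k > 0) | (k < 0)), (-C1*y - C2, True))


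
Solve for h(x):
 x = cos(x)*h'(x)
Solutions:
 h(x) = C1 + Integral(x/cos(x), x)


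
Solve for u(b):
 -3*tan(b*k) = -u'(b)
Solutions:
 u(b) = C1 + 3*Piecewise((-log(cos(b*k))/k, Ne(k, 0)), (0, True))


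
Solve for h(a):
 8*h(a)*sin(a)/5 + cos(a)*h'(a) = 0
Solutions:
 h(a) = C1*cos(a)^(8/5)


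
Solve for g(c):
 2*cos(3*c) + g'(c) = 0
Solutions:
 g(c) = C1 - 2*sin(3*c)/3


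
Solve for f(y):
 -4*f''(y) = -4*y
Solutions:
 f(y) = C1 + C2*y + y^3/6


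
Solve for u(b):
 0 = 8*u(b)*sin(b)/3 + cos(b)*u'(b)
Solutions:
 u(b) = C1*cos(b)^(8/3)


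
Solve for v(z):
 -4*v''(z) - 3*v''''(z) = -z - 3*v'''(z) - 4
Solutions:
 v(z) = C1 + C2*z + z^3/24 + 19*z^2/32 + (C3*sin(sqrt(39)*z/6) + C4*cos(sqrt(39)*z/6))*exp(z/2)


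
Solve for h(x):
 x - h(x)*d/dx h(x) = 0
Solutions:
 h(x) = -sqrt(C1 + x^2)
 h(x) = sqrt(C1 + x^2)


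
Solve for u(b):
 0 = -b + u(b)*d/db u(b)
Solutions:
 u(b) = -sqrt(C1 + b^2)
 u(b) = sqrt(C1 + b^2)


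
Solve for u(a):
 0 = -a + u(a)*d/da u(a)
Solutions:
 u(a) = -sqrt(C1 + a^2)
 u(a) = sqrt(C1 + a^2)


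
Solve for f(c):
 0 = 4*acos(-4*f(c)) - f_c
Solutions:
 Integral(1/acos(-4*_y), (_y, f(c))) = C1 + 4*c


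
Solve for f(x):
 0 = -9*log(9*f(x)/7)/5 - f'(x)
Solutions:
 5*Integral(1/(log(_y) - log(7) + 2*log(3)), (_y, f(x)))/9 = C1 - x


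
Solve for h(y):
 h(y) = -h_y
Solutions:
 h(y) = C1*exp(-y)


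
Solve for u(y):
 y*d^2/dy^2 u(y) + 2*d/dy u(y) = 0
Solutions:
 u(y) = C1 + C2/y


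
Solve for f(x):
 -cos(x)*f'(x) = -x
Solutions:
 f(x) = C1 + Integral(x/cos(x), x)


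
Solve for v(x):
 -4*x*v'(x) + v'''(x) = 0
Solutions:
 v(x) = C1 + Integral(C2*airyai(2^(2/3)*x) + C3*airybi(2^(2/3)*x), x)


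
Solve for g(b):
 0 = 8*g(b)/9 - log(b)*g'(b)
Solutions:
 g(b) = C1*exp(8*li(b)/9)


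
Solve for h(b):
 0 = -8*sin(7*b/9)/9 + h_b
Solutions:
 h(b) = C1 - 8*cos(7*b/9)/7


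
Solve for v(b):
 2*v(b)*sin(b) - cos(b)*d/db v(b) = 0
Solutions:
 v(b) = C1/cos(b)^2


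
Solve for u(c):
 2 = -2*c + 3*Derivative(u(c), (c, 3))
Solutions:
 u(c) = C1 + C2*c + C3*c^2 + c^4/36 + c^3/9


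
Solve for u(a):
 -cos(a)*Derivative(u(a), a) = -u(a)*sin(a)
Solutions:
 u(a) = C1/cos(a)


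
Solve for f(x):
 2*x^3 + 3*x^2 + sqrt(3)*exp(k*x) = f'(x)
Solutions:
 f(x) = C1 + x^4/2 + x^3 + sqrt(3)*exp(k*x)/k


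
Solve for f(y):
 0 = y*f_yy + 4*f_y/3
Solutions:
 f(y) = C1 + C2/y^(1/3)


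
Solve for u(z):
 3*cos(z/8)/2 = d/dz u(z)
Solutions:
 u(z) = C1 + 12*sin(z/8)


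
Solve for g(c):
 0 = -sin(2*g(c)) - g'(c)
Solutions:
 g(c) = pi - acos((-C1 - exp(4*c))/(C1 - exp(4*c)))/2
 g(c) = acos((-C1 - exp(4*c))/(C1 - exp(4*c)))/2


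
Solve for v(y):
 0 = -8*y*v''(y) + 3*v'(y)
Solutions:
 v(y) = C1 + C2*y^(11/8)


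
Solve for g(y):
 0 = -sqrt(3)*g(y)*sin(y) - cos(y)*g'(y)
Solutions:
 g(y) = C1*cos(y)^(sqrt(3))


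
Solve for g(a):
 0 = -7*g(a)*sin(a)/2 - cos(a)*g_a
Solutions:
 g(a) = C1*cos(a)^(7/2)


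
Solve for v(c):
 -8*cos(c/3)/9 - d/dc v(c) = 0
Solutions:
 v(c) = C1 - 8*sin(c/3)/3


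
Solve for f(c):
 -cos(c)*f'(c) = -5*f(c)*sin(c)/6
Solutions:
 f(c) = C1/cos(c)^(5/6)


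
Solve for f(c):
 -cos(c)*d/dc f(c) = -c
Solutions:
 f(c) = C1 + Integral(c/cos(c), c)


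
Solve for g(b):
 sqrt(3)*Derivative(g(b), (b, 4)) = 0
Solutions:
 g(b) = C1 + C2*b + C3*b^2 + C4*b^3


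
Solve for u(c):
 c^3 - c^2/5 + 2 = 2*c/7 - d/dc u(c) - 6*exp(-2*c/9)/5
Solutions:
 u(c) = C1 - c^4/4 + c^3/15 + c^2/7 - 2*c + 27*exp(-2*c/9)/5


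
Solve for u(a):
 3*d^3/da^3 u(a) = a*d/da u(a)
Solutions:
 u(a) = C1 + Integral(C2*airyai(3^(2/3)*a/3) + C3*airybi(3^(2/3)*a/3), a)


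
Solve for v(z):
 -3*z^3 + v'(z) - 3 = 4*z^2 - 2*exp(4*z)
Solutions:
 v(z) = C1 + 3*z^4/4 + 4*z^3/3 + 3*z - exp(4*z)/2


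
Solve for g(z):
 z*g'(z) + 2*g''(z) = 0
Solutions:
 g(z) = C1 + C2*erf(z/2)


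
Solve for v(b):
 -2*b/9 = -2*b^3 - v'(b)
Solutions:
 v(b) = C1 - b^4/2 + b^2/9


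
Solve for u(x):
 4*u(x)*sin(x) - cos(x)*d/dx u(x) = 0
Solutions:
 u(x) = C1/cos(x)^4


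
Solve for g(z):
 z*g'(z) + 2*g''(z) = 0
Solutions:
 g(z) = C1 + C2*erf(z/2)


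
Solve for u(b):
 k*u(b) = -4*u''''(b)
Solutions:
 u(b) = C1*exp(-sqrt(2)*b*(-k)^(1/4)/2) + C2*exp(sqrt(2)*b*(-k)^(1/4)/2) + C3*exp(-sqrt(2)*I*b*(-k)^(1/4)/2) + C4*exp(sqrt(2)*I*b*(-k)^(1/4)/2)


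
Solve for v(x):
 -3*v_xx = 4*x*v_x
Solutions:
 v(x) = C1 + C2*erf(sqrt(6)*x/3)


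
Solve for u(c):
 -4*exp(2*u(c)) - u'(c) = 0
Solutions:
 u(c) = log(-sqrt(-1/(C1 - 4*c))) - log(2)/2
 u(c) = log(-1/(C1 - 4*c))/2 - log(2)/2


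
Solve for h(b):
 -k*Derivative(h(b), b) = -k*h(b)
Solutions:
 h(b) = C1*exp(b)


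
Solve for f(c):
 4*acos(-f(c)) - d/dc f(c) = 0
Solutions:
 Integral(1/acos(-_y), (_y, f(c))) = C1 + 4*c


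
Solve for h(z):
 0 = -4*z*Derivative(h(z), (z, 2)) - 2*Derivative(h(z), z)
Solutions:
 h(z) = C1 + C2*sqrt(z)


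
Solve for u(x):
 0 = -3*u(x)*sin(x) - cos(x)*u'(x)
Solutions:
 u(x) = C1*cos(x)^3


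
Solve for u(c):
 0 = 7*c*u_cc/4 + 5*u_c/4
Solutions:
 u(c) = C1 + C2*c^(2/7)


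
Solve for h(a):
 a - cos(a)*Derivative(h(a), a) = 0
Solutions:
 h(a) = C1 + Integral(a/cos(a), a)


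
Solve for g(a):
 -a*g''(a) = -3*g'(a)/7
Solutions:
 g(a) = C1 + C2*a^(10/7)


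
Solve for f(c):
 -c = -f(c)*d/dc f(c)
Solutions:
 f(c) = -sqrt(C1 + c^2)
 f(c) = sqrt(C1 + c^2)


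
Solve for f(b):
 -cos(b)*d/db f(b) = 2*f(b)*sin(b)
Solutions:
 f(b) = C1*cos(b)^2


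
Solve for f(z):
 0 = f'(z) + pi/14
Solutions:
 f(z) = C1 - pi*z/14


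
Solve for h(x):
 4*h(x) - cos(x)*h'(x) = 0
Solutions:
 h(x) = C1*(sin(x)^2 + 2*sin(x) + 1)/(sin(x)^2 - 2*sin(x) + 1)


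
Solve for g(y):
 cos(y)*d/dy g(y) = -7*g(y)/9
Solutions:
 g(y) = C1*(sin(y) - 1)^(7/18)/(sin(y) + 1)^(7/18)


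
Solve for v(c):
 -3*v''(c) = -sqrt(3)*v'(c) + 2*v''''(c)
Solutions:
 v(c) = C1 + C2*exp(2^(1/3)*3^(1/6)*c*(-3^(2/3)*(3 + sqrt(15))^(1/3) + 3*2^(1/3)/(3 + sqrt(15))^(1/3))/12)*sin(6^(1/3)*c*(6^(1/3)/(3 + sqrt(15))^(1/3) + (3 + sqrt(15))^(1/3))/4) + C3*exp(2^(1/3)*3^(1/6)*c*(-3^(2/3)*(3 + sqrt(15))^(1/3) + 3*2^(1/3)/(3 + sqrt(15))^(1/3))/12)*cos(6^(1/3)*c*(6^(1/3)/(3 + sqrt(15))^(1/3) + (3 + sqrt(15))^(1/3))/4) + C4*exp(-2^(1/3)*3^(1/6)*c*(-3^(2/3)*(3 + sqrt(15))^(1/3) + 3*2^(1/3)/(3 + sqrt(15))^(1/3))/6)


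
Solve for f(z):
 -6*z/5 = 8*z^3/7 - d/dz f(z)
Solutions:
 f(z) = C1 + 2*z^4/7 + 3*z^2/5


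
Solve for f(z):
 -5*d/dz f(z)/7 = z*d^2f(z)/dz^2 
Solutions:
 f(z) = C1 + C2*z^(2/7)


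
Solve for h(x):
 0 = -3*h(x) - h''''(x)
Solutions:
 h(x) = (C1*sin(sqrt(2)*3^(1/4)*x/2) + C2*cos(sqrt(2)*3^(1/4)*x/2))*exp(-sqrt(2)*3^(1/4)*x/2) + (C3*sin(sqrt(2)*3^(1/4)*x/2) + C4*cos(sqrt(2)*3^(1/4)*x/2))*exp(sqrt(2)*3^(1/4)*x/2)


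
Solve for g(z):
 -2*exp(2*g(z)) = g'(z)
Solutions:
 g(z) = log(-sqrt(-1/(C1 - 2*z))) - log(2)/2
 g(z) = log(-1/(C1 - 2*z))/2 - log(2)/2


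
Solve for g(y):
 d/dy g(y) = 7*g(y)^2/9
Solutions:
 g(y) = -9/(C1 + 7*y)


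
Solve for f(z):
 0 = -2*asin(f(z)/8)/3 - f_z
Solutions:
 Integral(1/asin(_y/8), (_y, f(z))) = C1 - 2*z/3


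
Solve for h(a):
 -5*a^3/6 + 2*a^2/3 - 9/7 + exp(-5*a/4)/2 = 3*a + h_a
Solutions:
 h(a) = C1 - 5*a^4/24 + 2*a^3/9 - 3*a^2/2 - 9*a/7 - 2*exp(-5*a/4)/5


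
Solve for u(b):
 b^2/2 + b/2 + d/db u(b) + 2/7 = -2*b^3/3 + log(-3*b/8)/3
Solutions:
 u(b) = C1 - b^4/6 - b^3/6 - b^2/4 + b*log(-b)/3 + b*(-log(2) - 13/21 + log(3)/3)


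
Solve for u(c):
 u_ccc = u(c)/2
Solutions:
 u(c) = C3*exp(2^(2/3)*c/2) + (C1*sin(2^(2/3)*sqrt(3)*c/4) + C2*cos(2^(2/3)*sqrt(3)*c/4))*exp(-2^(2/3)*c/4)


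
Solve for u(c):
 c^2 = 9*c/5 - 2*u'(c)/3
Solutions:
 u(c) = C1 - c^3/2 + 27*c^2/20


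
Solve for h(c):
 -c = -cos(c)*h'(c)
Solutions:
 h(c) = C1 + Integral(c/cos(c), c)


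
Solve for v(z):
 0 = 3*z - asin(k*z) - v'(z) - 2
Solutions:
 v(z) = C1 + 3*z^2/2 - 2*z - Piecewise((z*asin(k*z) + sqrt(-k^2*z^2 + 1)/k, Ne(k, 0)), (0, True))


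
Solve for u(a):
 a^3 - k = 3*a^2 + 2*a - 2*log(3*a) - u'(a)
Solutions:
 u(a) = C1 - a^4/4 + a^3 + a^2 + a*k - 2*a*log(a) - a*log(9) + 2*a


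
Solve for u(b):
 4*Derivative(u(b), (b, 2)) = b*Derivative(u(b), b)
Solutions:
 u(b) = C1 + C2*erfi(sqrt(2)*b/4)


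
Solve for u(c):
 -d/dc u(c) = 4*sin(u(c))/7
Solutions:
 4*c/7 + log(cos(u(c)) - 1)/2 - log(cos(u(c)) + 1)/2 = C1


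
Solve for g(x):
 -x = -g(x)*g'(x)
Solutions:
 g(x) = -sqrt(C1 + x^2)
 g(x) = sqrt(C1 + x^2)


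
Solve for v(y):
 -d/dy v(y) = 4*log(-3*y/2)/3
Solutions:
 v(y) = C1 - 4*y*log(-y)/3 + 4*y*(-log(3) + log(2) + 1)/3


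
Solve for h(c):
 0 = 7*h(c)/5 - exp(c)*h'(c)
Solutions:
 h(c) = C1*exp(-7*exp(-c)/5)


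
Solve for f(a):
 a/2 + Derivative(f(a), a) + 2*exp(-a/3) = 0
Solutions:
 f(a) = C1 - a^2/4 + 6*exp(-a/3)


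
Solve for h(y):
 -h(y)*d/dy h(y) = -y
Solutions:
 h(y) = -sqrt(C1 + y^2)
 h(y) = sqrt(C1 + y^2)


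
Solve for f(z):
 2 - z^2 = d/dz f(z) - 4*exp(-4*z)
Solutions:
 f(z) = C1 - z^3/3 + 2*z - exp(-4*z)


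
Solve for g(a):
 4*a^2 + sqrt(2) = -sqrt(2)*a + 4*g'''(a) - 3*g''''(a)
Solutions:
 g(a) = C1 + C2*a + C3*a^2 + C4*exp(4*a/3) + a^5/60 + a^4*(sqrt(2) + 6)/96 + a^3*(7*sqrt(2) + 18)/96


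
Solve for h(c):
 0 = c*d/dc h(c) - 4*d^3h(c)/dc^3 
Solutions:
 h(c) = C1 + Integral(C2*airyai(2^(1/3)*c/2) + C3*airybi(2^(1/3)*c/2), c)


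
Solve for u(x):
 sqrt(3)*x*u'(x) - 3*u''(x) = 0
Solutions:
 u(x) = C1 + C2*erfi(sqrt(2)*3^(3/4)*x/6)


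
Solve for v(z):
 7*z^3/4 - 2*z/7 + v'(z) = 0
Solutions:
 v(z) = C1 - 7*z^4/16 + z^2/7


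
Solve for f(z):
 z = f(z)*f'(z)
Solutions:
 f(z) = -sqrt(C1 + z^2)
 f(z) = sqrt(C1 + z^2)


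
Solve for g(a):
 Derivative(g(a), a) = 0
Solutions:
 g(a) = C1


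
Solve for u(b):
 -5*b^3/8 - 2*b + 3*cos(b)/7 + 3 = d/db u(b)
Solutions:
 u(b) = C1 - 5*b^4/32 - b^2 + 3*b + 3*sin(b)/7


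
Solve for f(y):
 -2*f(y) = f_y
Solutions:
 f(y) = C1*exp(-2*y)


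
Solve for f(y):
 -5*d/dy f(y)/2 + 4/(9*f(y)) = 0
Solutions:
 f(y) = -sqrt(C1 + 80*y)/15
 f(y) = sqrt(C1 + 80*y)/15


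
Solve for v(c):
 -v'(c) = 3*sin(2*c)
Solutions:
 v(c) = C1 + 3*cos(2*c)/2


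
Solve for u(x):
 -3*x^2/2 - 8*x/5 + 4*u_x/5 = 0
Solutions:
 u(x) = C1 + 5*x^3/8 + x^2


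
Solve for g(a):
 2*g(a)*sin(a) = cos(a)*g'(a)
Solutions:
 g(a) = C1/cos(a)^2


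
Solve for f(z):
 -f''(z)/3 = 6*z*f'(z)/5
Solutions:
 f(z) = C1 + C2*erf(3*sqrt(5)*z/5)


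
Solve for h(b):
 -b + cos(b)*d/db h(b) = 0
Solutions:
 h(b) = C1 + Integral(b/cos(b), b)


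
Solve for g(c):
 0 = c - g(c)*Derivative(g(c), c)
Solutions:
 g(c) = -sqrt(C1 + c^2)
 g(c) = sqrt(C1 + c^2)


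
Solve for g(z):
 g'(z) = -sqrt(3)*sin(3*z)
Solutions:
 g(z) = C1 + sqrt(3)*cos(3*z)/3


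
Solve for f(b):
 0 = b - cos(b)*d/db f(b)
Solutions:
 f(b) = C1 + Integral(b/cos(b), b)


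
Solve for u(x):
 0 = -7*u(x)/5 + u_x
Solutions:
 u(x) = C1*exp(7*x/5)


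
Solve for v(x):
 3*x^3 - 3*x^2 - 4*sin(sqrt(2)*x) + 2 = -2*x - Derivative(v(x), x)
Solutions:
 v(x) = C1 - 3*x^4/4 + x^3 - x^2 - 2*x - 2*sqrt(2)*cos(sqrt(2)*x)


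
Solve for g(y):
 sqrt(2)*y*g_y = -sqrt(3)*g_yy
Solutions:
 g(y) = C1 + C2*erf(6^(3/4)*y/6)


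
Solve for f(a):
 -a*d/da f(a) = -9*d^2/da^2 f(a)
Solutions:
 f(a) = C1 + C2*erfi(sqrt(2)*a/6)


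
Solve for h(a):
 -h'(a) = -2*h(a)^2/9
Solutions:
 h(a) = -9/(C1 + 2*a)


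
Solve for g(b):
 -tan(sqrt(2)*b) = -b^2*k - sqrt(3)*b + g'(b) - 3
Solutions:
 g(b) = C1 + b^3*k/3 + sqrt(3)*b^2/2 + 3*b + sqrt(2)*log(cos(sqrt(2)*b))/2


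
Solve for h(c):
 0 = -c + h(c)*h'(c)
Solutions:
 h(c) = -sqrt(C1 + c^2)
 h(c) = sqrt(C1 + c^2)


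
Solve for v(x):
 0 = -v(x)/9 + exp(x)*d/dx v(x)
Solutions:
 v(x) = C1*exp(-exp(-x)/9)


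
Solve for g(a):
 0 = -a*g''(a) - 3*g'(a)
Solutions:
 g(a) = C1 + C2/a^2


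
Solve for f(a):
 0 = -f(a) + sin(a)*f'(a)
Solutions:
 f(a) = C1*sqrt(cos(a) - 1)/sqrt(cos(a) + 1)


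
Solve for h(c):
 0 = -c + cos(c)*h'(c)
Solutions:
 h(c) = C1 + Integral(c/cos(c), c)


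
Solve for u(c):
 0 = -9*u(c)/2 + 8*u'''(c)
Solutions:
 u(c) = C3*exp(6^(2/3)*c/4) + (C1*sin(3*2^(2/3)*3^(1/6)*c/8) + C2*cos(3*2^(2/3)*3^(1/6)*c/8))*exp(-6^(2/3)*c/8)


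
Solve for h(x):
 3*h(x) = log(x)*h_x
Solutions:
 h(x) = C1*exp(3*li(x))


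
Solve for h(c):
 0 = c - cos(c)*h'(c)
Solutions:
 h(c) = C1 + Integral(c/cos(c), c)


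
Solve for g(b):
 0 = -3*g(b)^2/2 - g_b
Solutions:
 g(b) = 2/(C1 + 3*b)


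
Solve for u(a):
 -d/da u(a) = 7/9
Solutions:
 u(a) = C1 - 7*a/9


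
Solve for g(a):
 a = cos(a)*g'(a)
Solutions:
 g(a) = C1 + Integral(a/cos(a), a)


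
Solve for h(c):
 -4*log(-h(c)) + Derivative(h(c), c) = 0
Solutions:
 -li(-h(c)) = C1 + 4*c


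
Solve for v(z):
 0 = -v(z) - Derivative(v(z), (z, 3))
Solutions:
 v(z) = C3*exp(-z) + (C1*sin(sqrt(3)*z/2) + C2*cos(sqrt(3)*z/2))*exp(z/2)


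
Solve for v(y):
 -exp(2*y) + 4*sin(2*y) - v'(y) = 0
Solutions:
 v(y) = C1 - exp(2*y)/2 - 2*cos(2*y)


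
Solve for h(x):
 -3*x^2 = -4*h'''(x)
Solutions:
 h(x) = C1 + C2*x + C3*x^2 + x^5/80


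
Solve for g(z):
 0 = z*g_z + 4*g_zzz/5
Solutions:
 g(z) = C1 + Integral(C2*airyai(-10^(1/3)*z/2) + C3*airybi(-10^(1/3)*z/2), z)


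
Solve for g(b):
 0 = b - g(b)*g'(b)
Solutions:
 g(b) = -sqrt(C1 + b^2)
 g(b) = sqrt(C1 + b^2)


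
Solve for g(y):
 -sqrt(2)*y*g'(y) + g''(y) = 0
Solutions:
 g(y) = C1 + C2*erfi(2^(3/4)*y/2)


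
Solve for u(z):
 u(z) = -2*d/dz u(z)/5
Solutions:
 u(z) = C1*exp(-5*z/2)


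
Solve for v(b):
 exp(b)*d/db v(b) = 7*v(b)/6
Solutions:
 v(b) = C1*exp(-7*exp(-b)/6)


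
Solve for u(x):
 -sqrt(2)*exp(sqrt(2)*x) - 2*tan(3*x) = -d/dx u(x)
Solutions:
 u(x) = C1 + exp(sqrt(2)*x) - 2*log(cos(3*x))/3


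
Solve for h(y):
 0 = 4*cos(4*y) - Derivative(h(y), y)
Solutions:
 h(y) = C1 + sin(4*y)


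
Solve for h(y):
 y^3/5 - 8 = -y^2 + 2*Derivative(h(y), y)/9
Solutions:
 h(y) = C1 + 9*y^4/40 + 3*y^3/2 - 36*y


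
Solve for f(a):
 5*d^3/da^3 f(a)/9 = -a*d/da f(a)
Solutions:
 f(a) = C1 + Integral(C2*airyai(-15^(2/3)*a/5) + C3*airybi(-15^(2/3)*a/5), a)


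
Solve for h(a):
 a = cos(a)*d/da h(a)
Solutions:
 h(a) = C1 + Integral(a/cos(a), a)


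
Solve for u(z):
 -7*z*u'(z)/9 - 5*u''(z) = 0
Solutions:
 u(z) = C1 + C2*erf(sqrt(70)*z/30)


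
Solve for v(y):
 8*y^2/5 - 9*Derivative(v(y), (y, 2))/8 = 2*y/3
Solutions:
 v(y) = C1 + C2*y + 16*y^4/135 - 8*y^3/81


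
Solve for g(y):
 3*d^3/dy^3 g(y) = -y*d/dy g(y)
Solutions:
 g(y) = C1 + Integral(C2*airyai(-3^(2/3)*y/3) + C3*airybi(-3^(2/3)*y/3), y)


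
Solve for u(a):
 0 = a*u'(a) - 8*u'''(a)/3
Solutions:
 u(a) = C1 + Integral(C2*airyai(3^(1/3)*a/2) + C3*airybi(3^(1/3)*a/2), a)


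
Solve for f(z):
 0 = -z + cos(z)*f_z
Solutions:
 f(z) = C1 + Integral(z/cos(z), z)


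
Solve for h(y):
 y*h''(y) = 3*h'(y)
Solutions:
 h(y) = C1 + C2*y^4


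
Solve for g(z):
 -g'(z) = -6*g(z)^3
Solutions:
 g(z) = -sqrt(2)*sqrt(-1/(C1 + 6*z))/2
 g(z) = sqrt(2)*sqrt(-1/(C1 + 6*z))/2


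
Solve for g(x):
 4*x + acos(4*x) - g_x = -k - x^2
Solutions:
 g(x) = C1 + k*x + x^3/3 + 2*x^2 + x*acos(4*x) - sqrt(1 - 16*x^2)/4


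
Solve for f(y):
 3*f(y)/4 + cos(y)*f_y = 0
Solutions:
 f(y) = C1*(sin(y) - 1)^(3/8)/(sin(y) + 1)^(3/8)


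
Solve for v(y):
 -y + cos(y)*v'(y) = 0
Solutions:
 v(y) = C1 + Integral(y/cos(y), y)


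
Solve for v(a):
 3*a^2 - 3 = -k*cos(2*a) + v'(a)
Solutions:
 v(a) = C1 + a^3 - 3*a + k*sin(2*a)/2


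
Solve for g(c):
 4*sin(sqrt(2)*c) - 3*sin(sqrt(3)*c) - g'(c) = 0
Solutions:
 g(c) = C1 - 2*sqrt(2)*cos(sqrt(2)*c) + sqrt(3)*cos(sqrt(3)*c)


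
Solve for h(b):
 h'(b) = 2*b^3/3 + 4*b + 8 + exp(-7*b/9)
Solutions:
 h(b) = C1 + b^4/6 + 2*b^2 + 8*b - 9*exp(-7*b/9)/7


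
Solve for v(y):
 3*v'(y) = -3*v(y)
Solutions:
 v(y) = C1*exp(-y)


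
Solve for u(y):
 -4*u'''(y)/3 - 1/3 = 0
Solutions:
 u(y) = C1 + C2*y + C3*y^2 - y^3/24


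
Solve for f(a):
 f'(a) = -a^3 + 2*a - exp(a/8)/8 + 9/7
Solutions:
 f(a) = C1 - a^4/4 + a^2 + 9*a/7 - exp(a)^(1/8)


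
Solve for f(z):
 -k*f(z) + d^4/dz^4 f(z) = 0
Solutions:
 f(z) = C1*exp(-k^(1/4)*z) + C2*exp(k^(1/4)*z) + C3*exp(-I*k^(1/4)*z) + C4*exp(I*k^(1/4)*z)


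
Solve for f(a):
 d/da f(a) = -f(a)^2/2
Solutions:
 f(a) = 2/(C1 + a)


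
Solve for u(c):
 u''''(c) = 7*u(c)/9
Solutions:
 u(c) = C1*exp(-sqrt(3)*7^(1/4)*c/3) + C2*exp(sqrt(3)*7^(1/4)*c/3) + C3*sin(sqrt(3)*7^(1/4)*c/3) + C4*cos(sqrt(3)*7^(1/4)*c/3)


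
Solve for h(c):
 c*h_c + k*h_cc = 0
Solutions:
 h(c) = C1 + C2*sqrt(k)*erf(sqrt(2)*c*sqrt(1/k)/2)


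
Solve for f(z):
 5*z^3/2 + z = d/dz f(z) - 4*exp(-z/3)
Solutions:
 f(z) = C1 + 5*z^4/8 + z^2/2 - 12*exp(-z/3)


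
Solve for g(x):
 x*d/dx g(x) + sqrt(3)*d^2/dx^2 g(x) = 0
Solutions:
 g(x) = C1 + C2*erf(sqrt(2)*3^(3/4)*x/6)


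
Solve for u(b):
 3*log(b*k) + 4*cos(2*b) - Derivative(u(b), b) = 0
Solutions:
 u(b) = C1 + 3*b*log(b*k) - 3*b + 2*sin(2*b)


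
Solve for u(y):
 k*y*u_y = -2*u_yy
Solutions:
 u(y) = Piecewise((-sqrt(pi)*C1*erf(sqrt(k)*y/2)/sqrt(k) - C2, (k > 0) | (k < 0)), (-C1*y - C2, True))


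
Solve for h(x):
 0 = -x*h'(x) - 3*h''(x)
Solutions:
 h(x) = C1 + C2*erf(sqrt(6)*x/6)


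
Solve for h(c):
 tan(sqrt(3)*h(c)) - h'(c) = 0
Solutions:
 h(c) = sqrt(3)*(pi - asin(C1*exp(sqrt(3)*c)))/3
 h(c) = sqrt(3)*asin(C1*exp(sqrt(3)*c))/3


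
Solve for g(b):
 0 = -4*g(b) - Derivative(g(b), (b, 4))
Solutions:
 g(b) = (C1*sin(b) + C2*cos(b))*exp(-b) + (C3*sin(b) + C4*cos(b))*exp(b)


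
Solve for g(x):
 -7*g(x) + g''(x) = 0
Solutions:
 g(x) = C1*exp(-sqrt(7)*x) + C2*exp(sqrt(7)*x)


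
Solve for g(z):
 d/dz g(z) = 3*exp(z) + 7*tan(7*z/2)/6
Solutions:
 g(z) = C1 + 3*exp(z) - log(cos(7*z/2))/3


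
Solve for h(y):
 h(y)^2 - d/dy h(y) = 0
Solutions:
 h(y) = -1/(C1 + y)


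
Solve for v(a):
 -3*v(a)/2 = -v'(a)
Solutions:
 v(a) = C1*exp(3*a/2)


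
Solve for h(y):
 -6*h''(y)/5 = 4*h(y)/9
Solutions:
 h(y) = C1*sin(sqrt(30)*y/9) + C2*cos(sqrt(30)*y/9)


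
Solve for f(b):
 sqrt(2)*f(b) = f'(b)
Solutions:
 f(b) = C1*exp(sqrt(2)*b)


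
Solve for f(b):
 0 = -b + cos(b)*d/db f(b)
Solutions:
 f(b) = C1 + Integral(b/cos(b), b)


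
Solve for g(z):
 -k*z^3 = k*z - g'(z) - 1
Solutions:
 g(z) = C1 + k*z^4/4 + k*z^2/2 - z


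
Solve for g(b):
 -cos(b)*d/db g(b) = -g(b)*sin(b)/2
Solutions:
 g(b) = C1/sqrt(cos(b))


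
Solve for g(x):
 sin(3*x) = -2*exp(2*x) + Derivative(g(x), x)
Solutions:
 g(x) = C1 + exp(2*x) - cos(3*x)/3


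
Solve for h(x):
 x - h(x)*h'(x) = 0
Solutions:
 h(x) = -sqrt(C1 + x^2)
 h(x) = sqrt(C1 + x^2)


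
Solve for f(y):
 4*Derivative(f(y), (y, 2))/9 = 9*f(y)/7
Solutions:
 f(y) = C1*exp(-9*sqrt(7)*y/14) + C2*exp(9*sqrt(7)*y/14)


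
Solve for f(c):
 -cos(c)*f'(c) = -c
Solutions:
 f(c) = C1 + Integral(c/cos(c), c)


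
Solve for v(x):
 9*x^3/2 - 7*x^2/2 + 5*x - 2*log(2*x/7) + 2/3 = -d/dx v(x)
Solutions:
 v(x) = C1 - 9*x^4/8 + 7*x^3/6 - 5*x^2/2 + 2*x*log(x) - 2*x*log(7) - 8*x/3 + 2*x*log(2)


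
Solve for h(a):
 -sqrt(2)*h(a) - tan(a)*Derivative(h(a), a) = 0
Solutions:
 h(a) = C1/sin(a)^(sqrt(2))


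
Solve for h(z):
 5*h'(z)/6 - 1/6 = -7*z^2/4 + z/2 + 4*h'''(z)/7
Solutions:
 h(z) = C1 + C2*exp(-sqrt(210)*z/12) + C3*exp(sqrt(210)*z/12) - 7*z^3/10 + 3*z^2/10 - 67*z/25


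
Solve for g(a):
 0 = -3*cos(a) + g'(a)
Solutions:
 g(a) = C1 + 3*sin(a)


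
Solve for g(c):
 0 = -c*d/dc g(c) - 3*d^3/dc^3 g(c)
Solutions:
 g(c) = C1 + Integral(C2*airyai(-3^(2/3)*c/3) + C3*airybi(-3^(2/3)*c/3), c)


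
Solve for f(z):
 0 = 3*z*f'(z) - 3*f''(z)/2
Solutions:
 f(z) = C1 + C2*erfi(z)


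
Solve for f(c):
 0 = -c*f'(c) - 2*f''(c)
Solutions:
 f(c) = C1 + C2*erf(c/2)


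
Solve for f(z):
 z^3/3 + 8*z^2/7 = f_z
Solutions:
 f(z) = C1 + z^4/12 + 8*z^3/21


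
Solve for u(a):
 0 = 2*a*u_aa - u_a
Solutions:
 u(a) = C1 + C2*a^(3/2)


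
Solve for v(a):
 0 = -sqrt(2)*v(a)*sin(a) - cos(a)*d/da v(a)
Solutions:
 v(a) = C1*cos(a)^(sqrt(2))


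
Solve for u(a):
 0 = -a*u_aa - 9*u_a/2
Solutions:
 u(a) = C1 + C2/a^(7/2)


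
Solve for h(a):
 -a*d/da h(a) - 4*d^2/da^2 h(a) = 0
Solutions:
 h(a) = C1 + C2*erf(sqrt(2)*a/4)


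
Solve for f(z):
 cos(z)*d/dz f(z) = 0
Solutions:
 f(z) = C1


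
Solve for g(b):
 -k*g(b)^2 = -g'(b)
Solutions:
 g(b) = -1/(C1 + b*k)


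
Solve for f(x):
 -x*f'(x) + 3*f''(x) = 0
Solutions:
 f(x) = C1 + C2*erfi(sqrt(6)*x/6)


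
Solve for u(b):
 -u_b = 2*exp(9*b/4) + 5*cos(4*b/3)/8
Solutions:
 u(b) = C1 - 8*exp(9*b/4)/9 - 15*sin(4*b/3)/32


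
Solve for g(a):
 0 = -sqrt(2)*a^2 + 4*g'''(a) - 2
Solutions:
 g(a) = C1 + C2*a + C3*a^2 + sqrt(2)*a^5/240 + a^3/12


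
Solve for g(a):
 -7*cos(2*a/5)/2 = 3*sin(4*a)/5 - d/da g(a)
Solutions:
 g(a) = C1 + 35*sin(2*a/5)/4 - 3*cos(4*a)/20


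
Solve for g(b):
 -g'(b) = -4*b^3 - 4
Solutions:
 g(b) = C1 + b^4 + 4*b


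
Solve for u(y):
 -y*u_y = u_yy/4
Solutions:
 u(y) = C1 + C2*erf(sqrt(2)*y)


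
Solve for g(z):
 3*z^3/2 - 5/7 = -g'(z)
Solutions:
 g(z) = C1 - 3*z^4/8 + 5*z/7


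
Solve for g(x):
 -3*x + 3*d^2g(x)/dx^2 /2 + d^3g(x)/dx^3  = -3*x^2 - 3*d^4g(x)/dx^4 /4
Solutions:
 g(x) = C1 + C2*x - x^4/6 + 7*x^3/9 - 5*x^2/9 + (C3*sin(sqrt(14)*x/3) + C4*cos(sqrt(14)*x/3))*exp(-2*x/3)


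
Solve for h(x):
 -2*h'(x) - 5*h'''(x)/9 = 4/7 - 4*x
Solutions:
 h(x) = C1 + C2*sin(3*sqrt(10)*x/5) + C3*cos(3*sqrt(10)*x/5) + x^2 - 2*x/7


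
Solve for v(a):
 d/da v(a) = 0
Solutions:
 v(a) = C1


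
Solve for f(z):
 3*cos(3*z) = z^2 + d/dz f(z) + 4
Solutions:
 f(z) = C1 - z^3/3 - 4*z + sin(3*z)


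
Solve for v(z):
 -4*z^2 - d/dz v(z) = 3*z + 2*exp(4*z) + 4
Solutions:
 v(z) = C1 - 4*z^3/3 - 3*z^2/2 - 4*z - exp(4*z)/2


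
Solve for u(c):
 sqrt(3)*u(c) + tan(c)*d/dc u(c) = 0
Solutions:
 u(c) = C1/sin(c)^(sqrt(3))


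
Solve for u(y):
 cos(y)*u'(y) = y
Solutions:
 u(y) = C1 + Integral(y/cos(y), y)


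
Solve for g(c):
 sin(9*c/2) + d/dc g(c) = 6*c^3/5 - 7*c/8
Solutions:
 g(c) = C1 + 3*c^4/10 - 7*c^2/16 + 2*cos(9*c/2)/9


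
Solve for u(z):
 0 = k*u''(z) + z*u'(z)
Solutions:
 u(z) = C1 + C2*sqrt(k)*erf(sqrt(2)*z*sqrt(1/k)/2)


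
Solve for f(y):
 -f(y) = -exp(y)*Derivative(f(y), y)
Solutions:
 f(y) = C1*exp(-exp(-y))


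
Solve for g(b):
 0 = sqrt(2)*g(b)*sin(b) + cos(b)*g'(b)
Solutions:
 g(b) = C1*cos(b)^(sqrt(2))


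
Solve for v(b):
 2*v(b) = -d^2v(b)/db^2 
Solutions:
 v(b) = C1*sin(sqrt(2)*b) + C2*cos(sqrt(2)*b)


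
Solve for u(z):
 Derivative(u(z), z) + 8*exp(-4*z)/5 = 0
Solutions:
 u(z) = C1 + 2*exp(-4*z)/5


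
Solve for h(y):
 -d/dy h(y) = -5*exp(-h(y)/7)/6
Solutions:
 h(y) = 7*log(C1 + 5*y/42)


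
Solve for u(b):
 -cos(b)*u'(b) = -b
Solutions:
 u(b) = C1 + Integral(b/cos(b), b)


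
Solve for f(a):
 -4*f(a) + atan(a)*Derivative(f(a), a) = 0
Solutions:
 f(a) = C1*exp(4*Integral(1/atan(a), a))


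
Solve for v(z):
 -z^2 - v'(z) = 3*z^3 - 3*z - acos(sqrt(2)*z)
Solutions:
 v(z) = C1 - 3*z^4/4 - z^3/3 + 3*z^2/2 + z*acos(sqrt(2)*z) - sqrt(2)*sqrt(1 - 2*z^2)/2


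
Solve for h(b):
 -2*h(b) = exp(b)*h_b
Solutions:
 h(b) = C1*exp(2*exp(-b))


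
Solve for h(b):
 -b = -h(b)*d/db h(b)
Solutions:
 h(b) = -sqrt(C1 + b^2)
 h(b) = sqrt(C1 + b^2)


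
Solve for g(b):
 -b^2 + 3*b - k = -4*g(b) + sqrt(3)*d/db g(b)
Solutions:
 g(b) = C1*exp(4*sqrt(3)*b/3) + b^2/4 - 3*b/4 + sqrt(3)*b/8 + k/4 - 3*sqrt(3)/16 + 3/32


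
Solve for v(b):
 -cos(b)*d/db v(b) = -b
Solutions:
 v(b) = C1 + Integral(b/cos(b), b)


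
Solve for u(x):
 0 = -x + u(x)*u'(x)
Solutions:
 u(x) = -sqrt(C1 + x^2)
 u(x) = sqrt(C1 + x^2)


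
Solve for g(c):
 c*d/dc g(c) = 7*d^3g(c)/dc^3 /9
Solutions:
 g(c) = C1 + Integral(C2*airyai(21^(2/3)*c/7) + C3*airybi(21^(2/3)*c/7), c)


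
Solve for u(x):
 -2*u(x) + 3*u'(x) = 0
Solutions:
 u(x) = C1*exp(2*x/3)


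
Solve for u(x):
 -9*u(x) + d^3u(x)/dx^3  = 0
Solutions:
 u(x) = C3*exp(3^(2/3)*x) + (C1*sin(3*3^(1/6)*x/2) + C2*cos(3*3^(1/6)*x/2))*exp(-3^(2/3)*x/2)


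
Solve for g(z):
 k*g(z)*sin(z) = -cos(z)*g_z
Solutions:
 g(z) = C1*exp(k*log(cos(z)))


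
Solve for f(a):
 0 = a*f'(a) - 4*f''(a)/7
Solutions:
 f(a) = C1 + C2*erfi(sqrt(14)*a/4)


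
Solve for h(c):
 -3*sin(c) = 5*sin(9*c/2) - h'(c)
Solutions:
 h(c) = C1 - 3*cos(c) - 10*cos(9*c/2)/9
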